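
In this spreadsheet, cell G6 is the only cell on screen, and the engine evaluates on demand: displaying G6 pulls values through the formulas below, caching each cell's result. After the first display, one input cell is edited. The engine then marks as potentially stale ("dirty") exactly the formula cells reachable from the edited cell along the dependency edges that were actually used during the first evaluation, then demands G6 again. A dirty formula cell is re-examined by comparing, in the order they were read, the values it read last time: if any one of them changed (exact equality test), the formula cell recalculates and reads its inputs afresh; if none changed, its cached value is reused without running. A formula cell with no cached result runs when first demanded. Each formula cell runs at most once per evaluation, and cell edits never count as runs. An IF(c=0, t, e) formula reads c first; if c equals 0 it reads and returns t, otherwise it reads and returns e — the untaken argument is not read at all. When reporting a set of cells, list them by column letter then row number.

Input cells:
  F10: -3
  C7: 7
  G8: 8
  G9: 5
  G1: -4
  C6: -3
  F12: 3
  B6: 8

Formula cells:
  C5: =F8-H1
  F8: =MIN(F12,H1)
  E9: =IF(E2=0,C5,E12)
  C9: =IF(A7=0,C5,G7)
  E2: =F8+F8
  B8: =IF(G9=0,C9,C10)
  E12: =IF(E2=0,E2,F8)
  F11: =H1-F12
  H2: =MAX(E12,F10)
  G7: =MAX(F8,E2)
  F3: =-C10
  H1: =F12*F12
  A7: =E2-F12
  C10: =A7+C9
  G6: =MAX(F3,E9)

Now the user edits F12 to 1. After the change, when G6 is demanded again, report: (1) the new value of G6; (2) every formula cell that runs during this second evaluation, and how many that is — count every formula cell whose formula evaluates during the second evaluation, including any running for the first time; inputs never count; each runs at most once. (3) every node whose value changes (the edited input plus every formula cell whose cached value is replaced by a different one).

Initial pass — values computed on the first demand:
  H1 = 3 * 3 = 9
  F8 = MIN(3, 9) = 3
  E2 = 3 + 3 = 6
  A7 = 6 - 3 = 3
  E12 = IF(E2=0: E2=6 -> else branch F8) = 3
  E9 = IF(E2=0: E2=6 -> else branch E12) = 3
  G7 = MAX(3, 6) = 6
  C9 = IF(A7=0: A7=3 -> else branch G7) = 6
  C10 = 3 + 6 = 9
  F3 = -(9) = -9
  G6 = MAX(-9, 3) = 3

Second demand — change propagation:
  H1: re-runs because F12 3->1; F12 3->1; new result 1.
  F8: re-runs because F12 3->1; H1 9->1; new result 1.
  E2: re-runs because F8 3->1; F8 3->1; new result 2.
  A7: re-runs because E2 6->2; F12 3->1; new result 1.
  E12: re-runs because E2 6->2; F8 3->1; new result 1.
  E9: re-runs because E2 6->2; E12 3->1; new result 1.
  G7: re-runs because F8 3->1; E2 6->2; new result 2.
  C9: re-runs because A7 3->1; G7 6->2; new result 2.
  C10: re-runs because A7 3->1; C9 6->2; new result 3.
  F3: re-runs because C10 9->3; new result -3.
  G6: re-runs because F3 -9->-3; E9 3->1; new result 1.

G6 now evaluates to 1.
Run set: A7, C9, C10, E2, E9, E12, F3, F8, G6, G7, H1 (11 run).
Changed values: A7, C9, C10, E2, E9, E12, F3, F8, F12, G6, G7, H1.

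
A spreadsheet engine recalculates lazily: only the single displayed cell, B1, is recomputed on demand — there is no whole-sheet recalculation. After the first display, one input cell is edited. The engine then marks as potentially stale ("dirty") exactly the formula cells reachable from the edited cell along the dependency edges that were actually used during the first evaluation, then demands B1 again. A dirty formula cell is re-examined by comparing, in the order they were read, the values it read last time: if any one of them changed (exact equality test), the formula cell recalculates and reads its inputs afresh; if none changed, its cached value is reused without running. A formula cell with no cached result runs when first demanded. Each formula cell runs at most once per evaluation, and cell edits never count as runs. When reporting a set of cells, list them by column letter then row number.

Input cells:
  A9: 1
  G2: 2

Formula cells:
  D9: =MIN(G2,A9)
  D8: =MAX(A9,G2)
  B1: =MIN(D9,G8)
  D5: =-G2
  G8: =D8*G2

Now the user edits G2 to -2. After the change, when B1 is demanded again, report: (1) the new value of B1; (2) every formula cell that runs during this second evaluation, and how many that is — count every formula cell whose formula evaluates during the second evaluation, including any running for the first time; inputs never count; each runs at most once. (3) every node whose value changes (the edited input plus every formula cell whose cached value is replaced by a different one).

First evaluation (everything demanded from the output):
  D8 = MAX(1, 2) = 2
  D9 = MIN(2, 1) = 1
  G8 = 2 * 2 = 4
  B1 = MIN(1, 4) = 1

Propagation after the edit:
  D8: runs — G2 2->-2; result 1.
  D9: runs — G2 2->-2; result -2.
  G8: runs — D8 2->1; G2 2->-2; result -2.
  B1: runs — D9 1->-2; G8 4->-2; result -2.

New value of B1: -2.
Formula cells that run: B1, D8, D9, G8 — 4 in total.
Values that change: B1, D8, D9, G2, G8.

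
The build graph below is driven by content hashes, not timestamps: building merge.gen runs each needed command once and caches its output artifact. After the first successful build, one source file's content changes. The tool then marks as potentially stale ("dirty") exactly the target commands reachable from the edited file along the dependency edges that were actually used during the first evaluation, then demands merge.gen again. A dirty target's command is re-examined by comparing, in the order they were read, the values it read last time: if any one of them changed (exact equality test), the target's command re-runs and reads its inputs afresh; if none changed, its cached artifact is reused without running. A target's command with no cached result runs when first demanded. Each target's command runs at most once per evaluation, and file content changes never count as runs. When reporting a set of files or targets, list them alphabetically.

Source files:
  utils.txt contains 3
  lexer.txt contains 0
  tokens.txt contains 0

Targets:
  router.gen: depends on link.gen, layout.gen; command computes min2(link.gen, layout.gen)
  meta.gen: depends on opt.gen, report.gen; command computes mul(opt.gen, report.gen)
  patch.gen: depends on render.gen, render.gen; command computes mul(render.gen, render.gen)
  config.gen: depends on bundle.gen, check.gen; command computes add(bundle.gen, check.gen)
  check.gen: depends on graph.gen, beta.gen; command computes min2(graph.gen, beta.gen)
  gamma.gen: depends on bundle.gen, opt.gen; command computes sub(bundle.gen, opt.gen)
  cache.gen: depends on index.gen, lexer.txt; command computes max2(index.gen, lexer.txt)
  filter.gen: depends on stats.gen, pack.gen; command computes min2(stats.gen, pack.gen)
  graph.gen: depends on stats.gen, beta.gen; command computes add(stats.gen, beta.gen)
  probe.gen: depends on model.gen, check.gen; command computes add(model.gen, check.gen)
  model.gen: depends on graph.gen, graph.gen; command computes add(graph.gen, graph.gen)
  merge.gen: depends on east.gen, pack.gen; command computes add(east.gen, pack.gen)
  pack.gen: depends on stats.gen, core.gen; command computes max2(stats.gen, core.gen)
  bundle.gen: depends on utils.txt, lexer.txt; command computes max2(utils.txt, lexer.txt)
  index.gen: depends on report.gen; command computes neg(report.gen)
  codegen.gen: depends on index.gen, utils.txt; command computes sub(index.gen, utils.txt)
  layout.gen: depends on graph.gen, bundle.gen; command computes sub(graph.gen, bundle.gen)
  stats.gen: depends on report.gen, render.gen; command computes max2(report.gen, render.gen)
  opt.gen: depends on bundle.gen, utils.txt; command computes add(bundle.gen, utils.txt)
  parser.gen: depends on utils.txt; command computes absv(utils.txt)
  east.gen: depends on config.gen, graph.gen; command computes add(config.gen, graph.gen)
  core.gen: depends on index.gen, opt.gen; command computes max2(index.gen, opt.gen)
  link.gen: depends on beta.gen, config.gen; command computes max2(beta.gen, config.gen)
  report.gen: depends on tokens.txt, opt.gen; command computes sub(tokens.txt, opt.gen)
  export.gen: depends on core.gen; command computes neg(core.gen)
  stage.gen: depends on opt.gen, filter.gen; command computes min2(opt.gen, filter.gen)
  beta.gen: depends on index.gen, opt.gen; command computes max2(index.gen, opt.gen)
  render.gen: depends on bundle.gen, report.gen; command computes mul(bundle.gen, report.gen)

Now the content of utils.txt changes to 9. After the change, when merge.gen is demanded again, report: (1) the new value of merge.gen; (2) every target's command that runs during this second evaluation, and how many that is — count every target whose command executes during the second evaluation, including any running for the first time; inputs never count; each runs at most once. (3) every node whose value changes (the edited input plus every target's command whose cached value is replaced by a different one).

merge.gen now evaluates to 27.
Run set: beta.gen, bundle.gen, check.gen, config.gen, core.gen, east.gen, graph.gen, index.gen, merge.gen, opt.gen, pack.gen, render.gen, report.gen, stats.gen (14 run).
Changed values: beta.gen, bundle.gen, config.gen, core.gen, east.gen, index.gen, merge.gen, opt.gen, pack.gen, render.gen, report.gen, stats.gen, utils.txt.

Initial pass — values computed on the first demand:
  bundle.gen = max2(3, 0) = 3
  opt.gen = add(3, 3) = 6
  report.gen = sub(0, 6) = -6
  index.gen = neg(-6) = 6
  beta.gen = max2(6, 6) = 6
  core.gen = max2(6, 6) = 6
  render.gen = mul(3, -6) = -18
  stats.gen = max2(-6, -18) = -6
  graph.gen = add(-6, 6) = 0
  check.gen = min2(0, 6) = 0
  config.gen = add(3, 0) = 3
  east.gen = add(3, 0) = 3
  pack.gen = max2(-6, 6) = 6
  merge.gen = add(3, 6) = 9

Second demand — change propagation:
  bundle.gen: re-runs because utils.txt 3->9; new result 9.
  opt.gen: re-runs because bundle.gen 3->9; utils.txt 3->9; new result 18.
  report.gen: re-runs because opt.gen 6->18; new result -18.
  index.gen: re-runs because report.gen -6->-18; new result 18.
  beta.gen: re-runs because index.gen 6->18; opt.gen 6->18; new result 18.
  core.gen: re-runs because index.gen 6->18; opt.gen 6->18; new result 18.
  render.gen: re-runs because bundle.gen 3->9; report.gen -6->-18; new result -162.
  stats.gen: re-runs because report.gen -6->-18; render.gen -18->-162; new result -18.
  graph.gen: re-runs because stats.gen -6->-18; beta.gen 6->18; new result 0 (unchanged).
  check.gen: re-runs because beta.gen 6->18; new result 0 (unchanged).
  config.gen: re-runs because bundle.gen 3->9; new result 9.
  east.gen: re-runs because config.gen 3->9; new result 9.
  pack.gen: re-runs because stats.gen -6->-18; core.gen 6->18; new result 18.
  merge.gen: re-runs because east.gen 3->9; pack.gen 6->18; new result 27.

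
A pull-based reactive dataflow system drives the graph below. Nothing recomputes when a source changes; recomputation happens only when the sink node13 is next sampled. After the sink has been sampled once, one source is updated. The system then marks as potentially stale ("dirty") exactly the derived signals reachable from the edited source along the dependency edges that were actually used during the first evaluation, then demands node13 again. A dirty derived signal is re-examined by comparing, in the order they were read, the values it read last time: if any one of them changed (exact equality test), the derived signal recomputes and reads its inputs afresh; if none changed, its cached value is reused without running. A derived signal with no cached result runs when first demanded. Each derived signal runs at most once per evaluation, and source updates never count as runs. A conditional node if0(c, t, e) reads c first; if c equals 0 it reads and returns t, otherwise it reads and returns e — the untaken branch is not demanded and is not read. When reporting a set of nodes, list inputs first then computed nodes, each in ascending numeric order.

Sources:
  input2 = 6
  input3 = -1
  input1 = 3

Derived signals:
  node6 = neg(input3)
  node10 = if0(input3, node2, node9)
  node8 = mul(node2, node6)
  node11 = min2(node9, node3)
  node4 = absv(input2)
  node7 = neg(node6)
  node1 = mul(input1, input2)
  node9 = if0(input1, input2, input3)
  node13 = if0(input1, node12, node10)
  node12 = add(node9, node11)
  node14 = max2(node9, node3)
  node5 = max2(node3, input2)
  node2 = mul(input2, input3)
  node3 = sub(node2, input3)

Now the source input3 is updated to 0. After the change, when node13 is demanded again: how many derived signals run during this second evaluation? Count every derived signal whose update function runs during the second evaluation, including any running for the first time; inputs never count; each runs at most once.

First evaluation (everything demanded from the output):
  node9 = if0(input1=3 -> else branch input3) = -1
  node10 = if0(input3=-1 -> else branch node9) = -1
  node13 = if0(input1=3 -> else branch node10) = -1

Propagation after the edit:
  node2: demanded for the first time — runs, produces 0.
  node9: marked dirty but never re-examined — demand shifted away from it.
  node10: runs — input3 -1->0; result 0.
  node13: runs — node10 -1->0; result 0.

Key observation: a condition flipped, so demand moved to the other branch — node9 is never re-examined.

Derived signals that run: node2, node10, node13 — 3 in total.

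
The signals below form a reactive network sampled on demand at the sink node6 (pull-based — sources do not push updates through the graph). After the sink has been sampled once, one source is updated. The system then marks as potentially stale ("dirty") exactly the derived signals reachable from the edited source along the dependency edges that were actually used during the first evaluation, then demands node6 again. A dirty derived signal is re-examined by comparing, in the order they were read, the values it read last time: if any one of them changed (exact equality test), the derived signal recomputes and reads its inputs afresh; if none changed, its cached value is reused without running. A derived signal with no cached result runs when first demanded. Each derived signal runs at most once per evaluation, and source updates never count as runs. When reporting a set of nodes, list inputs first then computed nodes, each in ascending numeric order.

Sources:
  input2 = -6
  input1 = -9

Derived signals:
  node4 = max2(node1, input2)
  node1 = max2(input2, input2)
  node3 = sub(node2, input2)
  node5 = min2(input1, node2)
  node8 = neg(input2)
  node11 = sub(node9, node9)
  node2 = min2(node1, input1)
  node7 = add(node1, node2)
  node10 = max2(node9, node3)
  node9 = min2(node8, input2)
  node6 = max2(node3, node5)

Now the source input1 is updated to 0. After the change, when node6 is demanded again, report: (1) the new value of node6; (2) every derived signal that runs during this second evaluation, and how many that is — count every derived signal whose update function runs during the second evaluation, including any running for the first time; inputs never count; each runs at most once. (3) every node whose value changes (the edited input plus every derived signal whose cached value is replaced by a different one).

Initial pass — values computed on the first demand:
  node1 = max2(-6, -6) = -6
  node2 = min2(-6, -9) = -9
  node3 = sub(-9, -6) = -3
  node5 = min2(-9, -9) = -9
  node6 = max2(-3, -9) = -3

Second demand — change propagation:
  node2: re-runs because input1 -9->0; new result -6.
  node3: re-runs because node2 -9->-6; new result 0.
  node5: re-runs because input1 -9->0; node2 -9->-6; new result -6.
  node6: re-runs because node3 -3->0; node5 -9->-6; new result 0.

node6 now evaluates to 0.
Run set: node2, node3, node5, node6 (4 run).
Changed values: input1, node2, node3, node5, node6.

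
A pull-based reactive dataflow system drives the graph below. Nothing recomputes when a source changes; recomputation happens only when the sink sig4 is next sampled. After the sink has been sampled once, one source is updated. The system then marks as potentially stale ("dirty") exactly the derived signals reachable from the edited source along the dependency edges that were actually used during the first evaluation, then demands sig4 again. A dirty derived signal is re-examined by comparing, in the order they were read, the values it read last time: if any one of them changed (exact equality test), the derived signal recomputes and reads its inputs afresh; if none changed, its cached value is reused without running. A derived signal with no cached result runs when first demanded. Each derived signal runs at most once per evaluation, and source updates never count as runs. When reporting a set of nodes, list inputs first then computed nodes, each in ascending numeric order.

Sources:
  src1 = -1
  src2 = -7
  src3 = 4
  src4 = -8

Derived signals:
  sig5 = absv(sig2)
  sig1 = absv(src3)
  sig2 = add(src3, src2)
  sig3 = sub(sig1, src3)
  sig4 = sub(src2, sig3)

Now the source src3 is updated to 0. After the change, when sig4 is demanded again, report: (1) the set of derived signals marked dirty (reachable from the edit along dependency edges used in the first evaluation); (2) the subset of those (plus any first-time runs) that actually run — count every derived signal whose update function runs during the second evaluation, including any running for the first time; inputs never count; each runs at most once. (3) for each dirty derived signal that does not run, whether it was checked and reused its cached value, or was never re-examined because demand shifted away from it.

First evaluation (everything demanded from the output):
  sig1 = absv(4) = 4
  sig3 = sub(4, 4) = 0
  sig4 = sub(-7, 0) = -7

Propagation after the edit:
  sig1: runs — src3 4->0; result 0.
  sig3: runs — sig1 4->0; src3 4->0; result 0 (same value as before).
  sig4: checked — values it read are unchanged (src2 unchanged, sig3 unchanged); reused cached -7 without running.

Key observation: the change is absorbed at sig3 — it re-runs but produces the same value, and the output's value is unchanged.

Marked dirty: sig1, sig3, sig4.
Derived signals that run: sig1, sig3 — 2 in total.
Checked but reused from cache: sig4.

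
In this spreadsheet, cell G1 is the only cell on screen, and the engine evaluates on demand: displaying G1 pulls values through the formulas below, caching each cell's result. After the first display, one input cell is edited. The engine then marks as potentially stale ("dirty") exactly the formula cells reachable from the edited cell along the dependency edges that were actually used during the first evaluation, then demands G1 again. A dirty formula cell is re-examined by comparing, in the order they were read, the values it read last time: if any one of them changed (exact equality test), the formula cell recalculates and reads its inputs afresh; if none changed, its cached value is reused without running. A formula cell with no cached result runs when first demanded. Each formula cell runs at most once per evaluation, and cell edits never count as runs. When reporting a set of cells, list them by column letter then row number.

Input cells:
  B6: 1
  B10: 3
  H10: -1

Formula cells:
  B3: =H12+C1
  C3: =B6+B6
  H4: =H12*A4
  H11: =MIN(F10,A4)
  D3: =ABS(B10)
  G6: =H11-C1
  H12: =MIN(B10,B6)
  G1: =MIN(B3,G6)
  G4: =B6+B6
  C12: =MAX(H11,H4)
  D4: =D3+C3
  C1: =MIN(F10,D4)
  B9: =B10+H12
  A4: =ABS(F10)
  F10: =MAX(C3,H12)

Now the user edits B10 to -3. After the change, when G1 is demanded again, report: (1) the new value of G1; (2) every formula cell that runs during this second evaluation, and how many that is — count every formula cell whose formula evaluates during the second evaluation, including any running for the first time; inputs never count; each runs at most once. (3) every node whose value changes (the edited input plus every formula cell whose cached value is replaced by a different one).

Initial pass — values computed on the first demand:
  C3 = 1 + 1 = 2
  D3 = ABS(3) = 3
  D4 = 3 + 2 = 5
  H12 = MIN(3, 1) = 1
  F10 = MAX(2, 1) = 2
  A4 = ABS(2) = 2
  C1 = MIN(2, 5) = 2
  B3 = 1 + 2 = 3
  H11 = MIN(2, 2) = 2
  G6 = 2 - 2 = 0
  G1 = MIN(3, 0) = 0

Second demand — change propagation:
  D3: re-runs because B10 3->-3; new result 3 (unchanged).
  D4: re-examined; everything it read last time is the same (D3 unchanged, C3 unchanged) — cache 5 kept, no run.
  H12: re-runs because B10 3->-3; new result -3.
  F10: re-runs because H12 1->-3; new result 2 (unchanged).
  A4: re-examined; everything it read last time is the same (F10 unchanged) — cache 2 kept, no run.
  C1: re-examined; everything it read last time is the same (F10 unchanged, D4 unchanged) — cache 2 kept, no run.
  B3: re-runs because H12 1->-3; new result -1.
  H11: re-examined; everything it read last time is the same (F10 unchanged, A4 unchanged) — cache 2 kept, no run.
  G6: re-examined; everything it read last time is the same (H11 unchanged, C1 unchanged) — cache 0 kept, no run.
  G1: re-runs because B3 3->-1; new result -1.

The important point: at D4 every value read last time is unchanged, so the dirty flag clears without a run.

G1 now evaluates to -1.
Run set: B3, D3, F10, G1, H12 (5 run).
Changed values: B3, B10, G1, H12.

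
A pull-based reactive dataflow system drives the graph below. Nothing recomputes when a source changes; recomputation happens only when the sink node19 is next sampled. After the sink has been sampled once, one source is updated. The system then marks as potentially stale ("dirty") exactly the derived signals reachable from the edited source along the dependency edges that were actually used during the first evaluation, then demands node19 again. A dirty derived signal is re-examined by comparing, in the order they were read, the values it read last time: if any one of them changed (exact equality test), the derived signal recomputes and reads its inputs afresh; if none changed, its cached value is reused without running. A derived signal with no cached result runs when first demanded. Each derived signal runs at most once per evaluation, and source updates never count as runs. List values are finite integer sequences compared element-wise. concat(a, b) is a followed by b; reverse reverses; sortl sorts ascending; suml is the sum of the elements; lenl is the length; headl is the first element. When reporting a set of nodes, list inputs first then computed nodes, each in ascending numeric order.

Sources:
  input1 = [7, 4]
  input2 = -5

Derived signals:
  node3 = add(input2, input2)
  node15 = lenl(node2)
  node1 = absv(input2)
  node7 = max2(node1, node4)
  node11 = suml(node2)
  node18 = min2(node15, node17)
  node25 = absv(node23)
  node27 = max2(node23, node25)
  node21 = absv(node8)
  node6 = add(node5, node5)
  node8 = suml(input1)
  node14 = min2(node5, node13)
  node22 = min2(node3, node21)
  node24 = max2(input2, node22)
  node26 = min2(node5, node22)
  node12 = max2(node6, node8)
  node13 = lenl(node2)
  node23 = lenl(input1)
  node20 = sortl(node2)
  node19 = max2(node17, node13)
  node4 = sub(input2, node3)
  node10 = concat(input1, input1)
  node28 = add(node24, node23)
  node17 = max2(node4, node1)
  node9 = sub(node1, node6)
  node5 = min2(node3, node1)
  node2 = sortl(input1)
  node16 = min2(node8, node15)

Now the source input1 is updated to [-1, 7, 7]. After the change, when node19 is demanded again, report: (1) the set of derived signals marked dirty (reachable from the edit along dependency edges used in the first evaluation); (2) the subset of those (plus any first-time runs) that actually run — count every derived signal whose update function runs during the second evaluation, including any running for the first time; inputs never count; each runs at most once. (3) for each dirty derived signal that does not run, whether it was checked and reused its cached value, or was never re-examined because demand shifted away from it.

First evaluation (everything demanded from the output):
  node1 = absv(-5) = 5
  node2 = sortl([7, 4]) = [4, 7]
  node3 = add(-5, -5) = -10
  node4 = sub(-5, -10) = 5
  node13 = lenl([4, 7]) = 2
  node17 = max2(5, 5) = 5
  node19 = max2(5, 2) = 5

Propagation after the edit:
  node2: runs — input1 [7, 4]->[-1, 7, 7]; result [-1, 7, 7].
  node13: runs — node2 [4, 7]->[-1, 7, 7]; result 3.
  node19: runs — node13 2->3; result 5 (same value as before).

Marked dirty: node2, node13, node19.
Derived signals that run: node2, node13, node19 — 3 in total.
Every dirty derived signal ran.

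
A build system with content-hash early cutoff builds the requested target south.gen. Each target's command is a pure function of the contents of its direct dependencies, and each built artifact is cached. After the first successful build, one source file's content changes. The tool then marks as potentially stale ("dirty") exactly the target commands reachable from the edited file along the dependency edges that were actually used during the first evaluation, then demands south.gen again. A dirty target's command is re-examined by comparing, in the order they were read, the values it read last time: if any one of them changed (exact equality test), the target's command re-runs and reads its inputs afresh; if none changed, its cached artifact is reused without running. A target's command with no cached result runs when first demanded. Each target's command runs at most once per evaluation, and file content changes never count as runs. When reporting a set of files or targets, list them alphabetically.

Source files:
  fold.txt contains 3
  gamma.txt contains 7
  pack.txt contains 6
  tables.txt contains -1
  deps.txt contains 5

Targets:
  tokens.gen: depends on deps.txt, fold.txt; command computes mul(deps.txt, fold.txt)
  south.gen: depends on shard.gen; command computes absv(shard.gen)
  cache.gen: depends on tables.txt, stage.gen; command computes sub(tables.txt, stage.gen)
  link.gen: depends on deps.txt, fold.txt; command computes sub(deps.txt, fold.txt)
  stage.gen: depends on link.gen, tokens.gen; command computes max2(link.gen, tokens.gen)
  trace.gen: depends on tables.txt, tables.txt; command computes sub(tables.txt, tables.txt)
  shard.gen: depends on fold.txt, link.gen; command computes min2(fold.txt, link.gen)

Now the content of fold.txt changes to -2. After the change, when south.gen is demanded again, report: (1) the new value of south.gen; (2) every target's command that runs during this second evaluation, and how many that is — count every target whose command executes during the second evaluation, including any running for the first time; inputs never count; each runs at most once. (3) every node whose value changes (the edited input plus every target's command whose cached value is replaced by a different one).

New value of south.gen: 2.
Target commands that run: link.gen, shard.gen, south.gen — 3 in total.
Values that change: fold.txt, link.gen, shard.gen.

First evaluation (everything demanded from the output):
  link.gen = sub(5, 3) = 2
  shard.gen = min2(3, 2) = 2
  south.gen = absv(2) = 2

Propagation after the edit:
  link.gen: runs — fold.txt 3->-2; result 7.
  shard.gen: runs — fold.txt 3->-2; link.gen 2->7; result -2.
  south.gen: runs — shard.gen 2->-2; result 2 (same value as before).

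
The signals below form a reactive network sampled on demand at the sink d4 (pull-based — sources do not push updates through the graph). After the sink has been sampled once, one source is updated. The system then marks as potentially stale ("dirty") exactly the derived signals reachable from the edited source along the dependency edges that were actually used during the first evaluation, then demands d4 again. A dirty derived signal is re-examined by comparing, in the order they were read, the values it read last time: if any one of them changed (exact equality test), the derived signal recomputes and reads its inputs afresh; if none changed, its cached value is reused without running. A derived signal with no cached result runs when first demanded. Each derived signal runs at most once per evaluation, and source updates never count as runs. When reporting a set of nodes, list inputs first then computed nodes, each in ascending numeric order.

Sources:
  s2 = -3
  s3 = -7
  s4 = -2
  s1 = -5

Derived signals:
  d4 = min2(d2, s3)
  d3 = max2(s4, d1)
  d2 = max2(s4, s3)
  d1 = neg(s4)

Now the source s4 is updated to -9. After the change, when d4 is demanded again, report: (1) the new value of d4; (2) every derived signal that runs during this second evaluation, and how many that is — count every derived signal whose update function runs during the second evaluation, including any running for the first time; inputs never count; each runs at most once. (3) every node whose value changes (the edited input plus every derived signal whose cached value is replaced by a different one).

Initial pass — values computed on the first demand:
  d2 = max2(-2, -7) = -2
  d4 = min2(-2, -7) = -7

Second demand — change propagation:
  d2: re-runs because s4 -2->-9; new result -7.
  d4: re-runs because d2 -2->-7; new result -7 (unchanged).

d4 now evaluates to -7.
Run set: d2, d4 (2 run).
Changed values: s4, d2.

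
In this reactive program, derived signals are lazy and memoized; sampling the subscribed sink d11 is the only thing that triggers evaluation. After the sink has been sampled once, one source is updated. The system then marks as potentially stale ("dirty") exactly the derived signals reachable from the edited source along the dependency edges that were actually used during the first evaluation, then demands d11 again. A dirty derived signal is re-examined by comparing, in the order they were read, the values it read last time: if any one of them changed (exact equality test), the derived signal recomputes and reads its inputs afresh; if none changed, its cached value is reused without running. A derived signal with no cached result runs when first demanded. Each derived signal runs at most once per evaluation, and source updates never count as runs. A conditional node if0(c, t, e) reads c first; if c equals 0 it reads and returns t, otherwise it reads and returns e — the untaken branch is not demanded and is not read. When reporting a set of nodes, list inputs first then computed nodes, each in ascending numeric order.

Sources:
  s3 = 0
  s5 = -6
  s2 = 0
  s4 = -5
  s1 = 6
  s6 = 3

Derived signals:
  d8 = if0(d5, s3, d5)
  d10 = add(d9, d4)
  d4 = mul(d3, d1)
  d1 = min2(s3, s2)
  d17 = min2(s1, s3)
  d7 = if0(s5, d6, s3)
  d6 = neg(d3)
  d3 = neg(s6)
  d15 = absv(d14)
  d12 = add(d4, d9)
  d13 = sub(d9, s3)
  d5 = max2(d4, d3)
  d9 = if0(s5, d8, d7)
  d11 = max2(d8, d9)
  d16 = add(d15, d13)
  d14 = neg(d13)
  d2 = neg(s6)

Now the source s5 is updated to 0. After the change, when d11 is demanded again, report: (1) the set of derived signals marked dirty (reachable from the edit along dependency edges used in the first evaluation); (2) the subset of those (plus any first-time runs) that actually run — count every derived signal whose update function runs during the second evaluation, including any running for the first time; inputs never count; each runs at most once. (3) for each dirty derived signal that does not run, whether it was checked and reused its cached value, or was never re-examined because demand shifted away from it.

First demand of the output computes:
  d1 = min2(0, 0) = 0
  d3 = neg(3) = -3
  d4 = mul(-3, 0) = 0
  d5 = max2(0, -3) = 0
  d7 = if0(s5=-6 -> else branch s3) = 0
  d8 = if0(d5=0 -> then branch s3) = 0
  d9 = if0(s5=-6 -> else branch d7) = 0
  d11 = max2(0, 0) = 0

After the edit, cleaning proceeds:
  d7: stays stale; no demand reaches it after the flip.
  d9: a read changed (s5 -6->0) — executes, giving 0 — identical to its old value.
  d11: dirty, but its reads are unchanged (d8 unchanged, d9 unchanged); cached 0 stands.

Note the branch switch — demand abandons d7, which is never re-examined.

The edit dirties: d7, d9, d11.
1 derived signals run: d9.
Cache hits after checking: d11.
Unvisited dirty nodes (no longer demanded): d7.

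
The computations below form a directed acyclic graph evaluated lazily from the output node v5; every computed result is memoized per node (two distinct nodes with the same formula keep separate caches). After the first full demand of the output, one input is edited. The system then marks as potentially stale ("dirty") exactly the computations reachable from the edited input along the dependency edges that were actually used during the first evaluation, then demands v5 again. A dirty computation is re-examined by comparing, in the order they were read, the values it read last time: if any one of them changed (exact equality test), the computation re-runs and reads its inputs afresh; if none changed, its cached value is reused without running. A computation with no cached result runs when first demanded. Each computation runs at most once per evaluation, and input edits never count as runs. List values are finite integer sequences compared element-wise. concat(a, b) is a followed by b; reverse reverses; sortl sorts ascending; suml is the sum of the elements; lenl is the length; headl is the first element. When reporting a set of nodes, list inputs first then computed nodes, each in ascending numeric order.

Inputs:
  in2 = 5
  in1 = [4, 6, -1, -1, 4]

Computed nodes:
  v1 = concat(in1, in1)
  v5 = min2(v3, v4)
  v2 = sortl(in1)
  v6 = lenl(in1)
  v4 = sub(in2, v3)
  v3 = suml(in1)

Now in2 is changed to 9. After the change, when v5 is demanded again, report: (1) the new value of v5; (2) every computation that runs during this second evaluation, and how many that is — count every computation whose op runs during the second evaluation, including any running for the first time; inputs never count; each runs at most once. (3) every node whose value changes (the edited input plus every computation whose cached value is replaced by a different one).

Demanding v5 again yields -3.
2 computations run: v4, v5.
The nodes whose values change: in2, v4, v5.

First demand of the output computes:
  v3 = suml([4, 6, -1, -1, 4]) = 12
  v4 = sub(5, 12) = -7
  v5 = min2(12, -7) = -7

After the edit, cleaning proceeds:
  v4: a read changed (in2 5->9) — executes, giving -3.
  v5: a read changed (v4 -7->-3) — executes, giving -3.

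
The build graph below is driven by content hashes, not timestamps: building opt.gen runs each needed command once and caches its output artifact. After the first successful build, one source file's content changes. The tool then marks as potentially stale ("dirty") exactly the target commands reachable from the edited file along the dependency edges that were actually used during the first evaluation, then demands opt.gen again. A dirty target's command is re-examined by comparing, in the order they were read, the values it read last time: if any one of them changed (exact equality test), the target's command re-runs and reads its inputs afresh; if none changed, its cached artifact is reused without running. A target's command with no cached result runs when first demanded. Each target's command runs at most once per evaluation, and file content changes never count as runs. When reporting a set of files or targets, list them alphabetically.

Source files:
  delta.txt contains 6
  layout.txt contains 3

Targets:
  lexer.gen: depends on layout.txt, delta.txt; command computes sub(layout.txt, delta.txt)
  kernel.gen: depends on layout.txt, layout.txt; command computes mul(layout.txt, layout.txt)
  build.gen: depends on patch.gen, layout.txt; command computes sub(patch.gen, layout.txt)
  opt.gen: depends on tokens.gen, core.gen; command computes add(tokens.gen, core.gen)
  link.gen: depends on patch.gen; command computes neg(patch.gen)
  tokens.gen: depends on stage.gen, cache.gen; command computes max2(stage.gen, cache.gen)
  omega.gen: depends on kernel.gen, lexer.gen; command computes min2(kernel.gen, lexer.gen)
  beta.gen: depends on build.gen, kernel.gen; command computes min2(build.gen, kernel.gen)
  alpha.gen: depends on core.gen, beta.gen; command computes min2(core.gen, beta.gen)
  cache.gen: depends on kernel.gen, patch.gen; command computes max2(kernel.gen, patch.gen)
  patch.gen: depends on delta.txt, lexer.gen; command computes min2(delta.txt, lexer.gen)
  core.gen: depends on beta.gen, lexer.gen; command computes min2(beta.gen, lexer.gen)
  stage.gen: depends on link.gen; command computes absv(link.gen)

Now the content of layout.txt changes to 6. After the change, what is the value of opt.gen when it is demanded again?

Initial pass — values computed on the first demand:
  kernel.gen = mul(3, 3) = 9
  lexer.gen = sub(3, 6) = -3
  patch.gen = min2(6, -3) = -3
  build.gen = sub(-3, 3) = -6
  beta.gen = min2(-6, 9) = -6
  cache.gen = max2(9, -3) = 9
  core.gen = min2(-6, -3) = -6
  link.gen = neg(-3) = 3
  stage.gen = absv(3) = 3
  tokens.gen = max2(3, 9) = 9
  opt.gen = add(9, -6) = 3

Second demand — change propagation:
  kernel.gen: re-runs because layout.txt 3->6; layout.txt 3->6; new result 36.
  lexer.gen: re-runs because layout.txt 3->6; new result 0.
  patch.gen: re-runs because lexer.gen -3->0; new result 0.
  build.gen: re-runs because patch.gen -3->0; layout.txt 3->6; new result -6 (unchanged).
  beta.gen: re-runs because kernel.gen 9->36; new result -6 (unchanged).
  cache.gen: re-runs because kernel.gen 9->36; patch.gen -3->0; new result 36.
  core.gen: re-runs because lexer.gen -3->0; new result -6 (unchanged).
  link.gen: re-runs because patch.gen -3->0; new result 0.
  stage.gen: re-runs because link.gen 3->0; new result 0.
  tokens.gen: re-runs because stage.gen 3->0; cache.gen 9->36; new result 36.
  opt.gen: re-runs because tokens.gen 9->36; new result 30.

opt.gen now evaluates to 30.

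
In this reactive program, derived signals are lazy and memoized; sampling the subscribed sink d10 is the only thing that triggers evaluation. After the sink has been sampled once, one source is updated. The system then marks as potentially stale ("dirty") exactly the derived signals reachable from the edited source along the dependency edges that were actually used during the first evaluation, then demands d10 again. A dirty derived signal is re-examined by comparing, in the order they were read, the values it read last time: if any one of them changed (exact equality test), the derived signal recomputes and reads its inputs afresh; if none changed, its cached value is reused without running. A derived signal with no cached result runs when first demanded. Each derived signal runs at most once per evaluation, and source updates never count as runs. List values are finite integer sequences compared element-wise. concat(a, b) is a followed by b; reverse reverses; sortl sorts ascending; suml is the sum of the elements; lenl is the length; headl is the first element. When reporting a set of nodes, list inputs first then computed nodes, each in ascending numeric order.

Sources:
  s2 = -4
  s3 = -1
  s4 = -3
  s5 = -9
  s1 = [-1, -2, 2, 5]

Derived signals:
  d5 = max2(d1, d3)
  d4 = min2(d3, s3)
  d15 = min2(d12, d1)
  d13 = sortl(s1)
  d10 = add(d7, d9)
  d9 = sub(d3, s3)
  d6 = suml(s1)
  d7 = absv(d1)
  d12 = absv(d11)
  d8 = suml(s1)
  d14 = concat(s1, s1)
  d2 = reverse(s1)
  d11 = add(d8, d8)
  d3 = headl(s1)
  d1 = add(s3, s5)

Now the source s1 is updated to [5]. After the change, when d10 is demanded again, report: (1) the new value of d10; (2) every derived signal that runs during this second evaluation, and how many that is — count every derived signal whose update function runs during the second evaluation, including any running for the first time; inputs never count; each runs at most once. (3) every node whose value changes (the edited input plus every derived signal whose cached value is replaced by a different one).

First demand of the output computes:
  d1 = add(-1, -9) = -10
  d3 = headl([-1, -2, 2, 5]) = -1
  d7 = absv(-10) = 10
  d9 = sub(-1, -1) = 0
  d10 = add(10, 0) = 10

After the edit, cleaning proceeds:
  d3: a read changed (s1 [-1, -2, 2, 5]->[5]) — executes, giving 5.
  d9: a read changed (d3 -1->5) — executes, giving 6.
  d10: a read changed (d9 0->6) — executes, giving 16.

Demanding d10 again yields 16.
3 derived signals run: d3, d9, d10.
The nodes whose values change: s1, d3, d9, d10.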